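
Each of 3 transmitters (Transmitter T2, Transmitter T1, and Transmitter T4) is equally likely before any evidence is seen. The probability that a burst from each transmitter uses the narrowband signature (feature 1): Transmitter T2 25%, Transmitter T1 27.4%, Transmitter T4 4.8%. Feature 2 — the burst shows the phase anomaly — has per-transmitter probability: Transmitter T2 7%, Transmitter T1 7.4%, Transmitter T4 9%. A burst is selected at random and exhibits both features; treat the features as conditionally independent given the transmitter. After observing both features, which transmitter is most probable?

Since the prior is uniform, the posterior is proportional to the likelihood:
  Transmitter T2: 0.25 × 0.07 = 0.0175
  Transmitter T1: 0.274 × 0.074 = 0.020276
  Transmitter T4: 0.048 × 0.09 = 0.00432
Total = 0.042096.
Largest term belongs to Transmitter T1, so Transmitter T1 is most probable.

Transmitter T1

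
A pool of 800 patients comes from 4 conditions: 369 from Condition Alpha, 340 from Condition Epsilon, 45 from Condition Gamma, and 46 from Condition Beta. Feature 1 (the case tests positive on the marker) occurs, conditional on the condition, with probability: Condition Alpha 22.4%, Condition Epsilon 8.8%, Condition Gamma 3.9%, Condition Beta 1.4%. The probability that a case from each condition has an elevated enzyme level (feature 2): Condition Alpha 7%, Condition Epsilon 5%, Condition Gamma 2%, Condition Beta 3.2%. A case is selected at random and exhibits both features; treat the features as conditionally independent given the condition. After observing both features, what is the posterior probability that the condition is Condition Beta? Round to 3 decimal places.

Unnormalized posteriors (prior × likelihood):
  Condition Alpha: 0.46125 × 0.224 × 0.07 = 0.0072324
  Condition Epsilon: 0.425 × 0.088 × 0.05 = 0.00187
  Condition Gamma: 0.05625 × 0.039 × 0.02 = 0.000043875
  Condition Beta: 0.0575 × 0.014 × 0.032 = 0.00002576
Total = 0.009172035.
P(Condition Beta | evidence) = 0.00002576 / 0.009172035 ≈ 0.003.

0.003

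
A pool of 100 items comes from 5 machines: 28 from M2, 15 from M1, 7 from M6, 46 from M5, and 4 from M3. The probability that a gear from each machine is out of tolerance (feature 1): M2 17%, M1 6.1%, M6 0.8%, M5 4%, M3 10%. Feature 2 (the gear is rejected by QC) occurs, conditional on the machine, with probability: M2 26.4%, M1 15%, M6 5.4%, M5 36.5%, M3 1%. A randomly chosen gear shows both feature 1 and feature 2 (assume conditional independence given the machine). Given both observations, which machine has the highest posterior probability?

Compute prior × likelihood for every hypothesis:
  M2: 0.28 × 0.17 × 0.264 = 0.0125664
  M1: 0.15 × 0.061 × 0.15 = 0.0013725
  M6: 0.07 × 0.008 × 0.054 = 0.00003024
  M5: 0.46 × 0.04 × 0.365 = 0.006716
  M3: 0.04 × 0.1 × 0.01 = 0.00004
Normalizing constant = 0.02072514.
Largest term belongs to M2, so M2 is most probable.

M2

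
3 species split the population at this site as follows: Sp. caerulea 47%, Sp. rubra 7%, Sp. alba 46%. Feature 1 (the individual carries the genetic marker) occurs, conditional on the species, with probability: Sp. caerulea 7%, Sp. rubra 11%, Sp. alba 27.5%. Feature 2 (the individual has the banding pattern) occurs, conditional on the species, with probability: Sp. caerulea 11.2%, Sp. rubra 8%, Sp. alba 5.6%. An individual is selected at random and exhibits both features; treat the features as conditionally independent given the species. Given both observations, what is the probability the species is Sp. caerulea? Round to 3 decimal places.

By Bayes' rule, posterior ∝ prior × likelihood:
  Sp. caerulea: 0.47 × 0.07 × 0.112 = 0.0036848
  Sp. rubra: 0.07 × 0.11 × 0.08 = 0.000616
  Sp. alba: 0.46 × 0.275 × 0.056 = 0.007084
Sum = 0.0113848.
P(Sp. caerulea | evidence) = 0.0036848 / 0.0113848 ≈ 0.324.

0.324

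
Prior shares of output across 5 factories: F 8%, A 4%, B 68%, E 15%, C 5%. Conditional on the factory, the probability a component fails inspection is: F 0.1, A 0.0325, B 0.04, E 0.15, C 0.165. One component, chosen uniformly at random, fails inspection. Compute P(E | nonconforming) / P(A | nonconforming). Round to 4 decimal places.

By Bayes' rule, posterior ∝ prior × likelihood:
  F: 0.08 × 0.1 = 0.008
  A: 0.04 × 0.0325 = 0.0013
  B: 0.68 × 0.04 = 0.0272
  E: 0.15 × 0.15 = 0.0225
  C: 0.05 × 0.165 = 0.00825
Normalizing constant = 0.06725.
The ratio is 0.0225 / 0.0013 (the normalizer cancels) = 17.3077.

17.3077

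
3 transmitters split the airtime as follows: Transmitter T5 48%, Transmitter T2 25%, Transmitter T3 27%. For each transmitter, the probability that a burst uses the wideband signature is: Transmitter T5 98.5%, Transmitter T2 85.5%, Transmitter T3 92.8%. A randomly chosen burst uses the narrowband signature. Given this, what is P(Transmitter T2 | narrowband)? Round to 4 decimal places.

Taking complements, P(narrowband | each) = Transmitter T5 0.015, Transmitter T2 0.145, Transmitter T3 0.072.
By Bayes' rule, posterior ∝ prior × likelihood:
  Transmitter T5: 0.48 × 0.015 = 0.0072
  Transmitter T2: 0.25 × 0.145 = 0.03625
  Transmitter T3: 0.27 × 0.072 = 0.01944
Normalizing constant = 0.06289.
P(Transmitter T2 | evidence) = 0.03625 / 0.06289 ≈ 0.5764.

0.5764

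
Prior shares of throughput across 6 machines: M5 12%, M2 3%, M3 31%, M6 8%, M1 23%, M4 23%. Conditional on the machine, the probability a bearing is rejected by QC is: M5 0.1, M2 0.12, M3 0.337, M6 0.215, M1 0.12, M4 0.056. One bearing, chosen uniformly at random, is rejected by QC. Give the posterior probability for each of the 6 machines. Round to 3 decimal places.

M5 0.068, M2 0.020, M3 0.588, M6 0.097, M1 0.155, M4 0.072

Prior × likelihood for each hypothesis:
  M5: 0.12 × 0.1 = 0.012
  M2: 0.03 × 0.12 = 0.0036
  M3: 0.31 × 0.337 = 0.10447
  M6: 0.08 × 0.215 = 0.0172
  M1: 0.23 × 0.12 = 0.0276
  M4: 0.23 × 0.056 = 0.01288
Total = 0.17775.
P(M5 | rejected) = 0.012/0.17775 ≈ 0.068
P(M2 | rejected) = 0.0036/0.17775 ≈ 0.020
P(M3 | rejected) = 0.10447/0.17775 ≈ 0.588
P(M6 | rejected) = 0.0172/0.17775 ≈ 0.097
P(M1 | rejected) = 0.0276/0.17775 ≈ 0.155
P(M4 | rejected) = 0.01288/0.17775 ≈ 0.072
(Check: 0.068+0.020+0.588+0.097+0.155+0.072 = 1.000.)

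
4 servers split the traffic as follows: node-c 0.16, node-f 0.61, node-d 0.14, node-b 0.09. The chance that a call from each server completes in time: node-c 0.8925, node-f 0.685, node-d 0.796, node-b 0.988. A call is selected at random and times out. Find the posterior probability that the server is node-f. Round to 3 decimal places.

Taking complements, P(timeout | each) = node-c 0.1075, node-f 0.315, node-d 0.204, node-b 0.012.
Compute prior × likelihood for every hypothesis:
  node-c: 0.16 × 0.1075 = 0.0172
  node-f: 0.61 × 0.315 = 0.19215
  node-d: 0.14 × 0.204 = 0.02856
  node-b: 0.09 × 0.012 = 0.00108
Total = 0.23899.
P(node-f | evidence) = 0.19215 / 0.23899 ≈ 0.804.

0.804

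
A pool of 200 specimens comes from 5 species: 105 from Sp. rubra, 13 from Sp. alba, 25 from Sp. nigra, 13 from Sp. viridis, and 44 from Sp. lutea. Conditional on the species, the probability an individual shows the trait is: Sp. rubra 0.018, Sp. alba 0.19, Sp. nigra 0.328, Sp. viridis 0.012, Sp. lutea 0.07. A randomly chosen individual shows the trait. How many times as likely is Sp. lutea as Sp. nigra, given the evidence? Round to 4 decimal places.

By Bayes' rule, posterior ∝ prior × likelihood:
  Sp. rubra: 0.525 × 0.018 = 0.00945
  Sp. alba: 0.065 × 0.19 = 0.01235
  Sp. nigra: 0.125 × 0.328 = 0.041
  Sp. viridis: 0.065 × 0.012 = 0.00078
  Sp. lutea: 0.22 × 0.07 = 0.0154
Total = 0.07898.
The ratio is 0.0154 / 0.041 (the normalizer cancels) = 0.3756.

0.3756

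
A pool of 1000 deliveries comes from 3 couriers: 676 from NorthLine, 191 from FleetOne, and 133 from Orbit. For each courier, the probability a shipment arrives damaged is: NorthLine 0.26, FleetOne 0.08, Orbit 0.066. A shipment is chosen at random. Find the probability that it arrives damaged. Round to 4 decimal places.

0.1998

Prior × likelihood for each hypothesis:
  NorthLine: 0.676 × 0.26 = 0.17576
  FleetOne: 0.191 × 0.08 = 0.01528
  Orbit: 0.133 × 0.066 = 0.008778
P(damaged) = 0.17576 + 0.01528 + 0.008778 = 0.199818 → 0.1998.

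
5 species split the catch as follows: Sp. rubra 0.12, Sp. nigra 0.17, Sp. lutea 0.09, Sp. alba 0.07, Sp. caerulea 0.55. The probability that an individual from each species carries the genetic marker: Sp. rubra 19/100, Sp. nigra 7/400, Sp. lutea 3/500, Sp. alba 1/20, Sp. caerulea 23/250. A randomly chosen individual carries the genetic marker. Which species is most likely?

Sp. caerulea

By Bayes' rule, posterior ∝ prior × likelihood:
  Sp. rubra: 0.12 × 0.19 = 0.0228
  Sp. nigra: 0.17 × 0.0175 = 0.002975
  Sp. lutea: 0.09 × 0.006 = 0.00054
  Sp. alba: 0.07 × 0.05 = 0.0035
  Sp. caerulea: 0.55 × 0.092 = 0.0506
Total = 0.080415.
Largest term belongs to Sp. caerulea, so Sp. caerulea is most probable.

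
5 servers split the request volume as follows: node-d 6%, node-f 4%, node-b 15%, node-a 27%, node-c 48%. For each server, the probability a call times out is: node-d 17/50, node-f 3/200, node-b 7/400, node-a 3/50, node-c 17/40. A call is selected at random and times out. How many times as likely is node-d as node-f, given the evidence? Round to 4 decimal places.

By Bayes' rule, posterior ∝ prior × likelihood:
  node-d: 0.06 × 0.34 = 0.0204
  node-f: 0.04 × 0.015 = 0.0006
  node-b: 0.15 × 0.0175 = 0.002625
  node-a: 0.27 × 0.06 = 0.0162
  node-c: 0.48 × 0.425 = 0.204
Total = 0.243825.
The ratio is 0.0204 / 0.0006 (the normalizer cancels) = 34.0000.

34.0000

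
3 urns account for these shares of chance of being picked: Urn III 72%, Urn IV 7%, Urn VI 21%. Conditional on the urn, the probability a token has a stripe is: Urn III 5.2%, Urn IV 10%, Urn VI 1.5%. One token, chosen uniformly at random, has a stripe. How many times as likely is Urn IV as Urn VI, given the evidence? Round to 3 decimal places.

By Bayes' rule, posterior ∝ prior × likelihood:
  Urn III: 0.72 × 0.052 = 0.03744
  Urn IV: 0.07 × 0.1 = 0.007
  Urn VI: 0.21 × 0.015 = 0.00315
Sum = 0.04759.
The ratio is 0.007 / 0.00315 (the normalizer cancels) = 2.222.

2.222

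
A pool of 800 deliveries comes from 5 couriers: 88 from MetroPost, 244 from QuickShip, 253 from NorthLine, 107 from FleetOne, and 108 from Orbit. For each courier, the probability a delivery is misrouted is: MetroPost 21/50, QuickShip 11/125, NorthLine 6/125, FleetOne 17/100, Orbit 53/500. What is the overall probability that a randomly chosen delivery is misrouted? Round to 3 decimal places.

0.125

By Bayes' rule, posterior ∝ prior × likelihood:
  MetroPost: 0.11 × 0.42 = 0.0462
  QuickShip: 0.305 × 0.088 = 0.02684
  NorthLine: 0.31625 × 0.048 = 0.01518
  FleetOne: 0.13375 × 0.17 = 0.0227375
  Orbit: 0.135 × 0.106 = 0.01431
P(misrouted) = 0.0462 + 0.02684 + 0.01518 + 0.0227375 + 0.01431 = 0.1252675 → 0.125.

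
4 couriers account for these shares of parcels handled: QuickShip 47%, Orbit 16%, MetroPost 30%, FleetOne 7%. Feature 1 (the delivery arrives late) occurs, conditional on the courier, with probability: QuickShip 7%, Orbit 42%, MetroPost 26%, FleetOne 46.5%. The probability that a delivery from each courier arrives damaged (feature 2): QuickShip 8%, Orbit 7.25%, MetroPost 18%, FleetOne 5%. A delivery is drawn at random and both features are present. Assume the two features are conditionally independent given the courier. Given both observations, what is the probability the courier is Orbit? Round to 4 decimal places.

Unnormalized posteriors (prior × likelihood):
  QuickShip: 0.47 × 0.07 × 0.08 = 0.002632
  Orbit: 0.16 × 0.42 × 0.0725 = 0.004872
  MetroPost: 0.3 × 0.26 × 0.18 = 0.01404
  FleetOne: 0.07 × 0.465 × 0.05 = 0.0016275
Sum = 0.0231715.
P(Orbit | evidence) = 0.004872 / 0.0231715 ≈ 0.2103.

0.2103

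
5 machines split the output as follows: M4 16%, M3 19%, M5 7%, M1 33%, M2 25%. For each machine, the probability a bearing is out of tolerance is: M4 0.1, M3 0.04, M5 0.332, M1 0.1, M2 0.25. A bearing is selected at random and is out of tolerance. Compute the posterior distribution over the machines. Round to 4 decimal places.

Prior × likelihood for each hypothesis:
  M4: 0.16 × 0.1 = 0.016
  M3: 0.19 × 0.04 = 0.0076
  M5: 0.07 × 0.332 = 0.02324
  M1: 0.33 × 0.1 = 0.033
  M2: 0.25 × 0.25 = 0.0625
Total = 0.14234.
P(M4 | oversize) = 0.016/0.14234 ≈ 0.1124
P(M3 | oversize) = 0.0076/0.14234 ≈ 0.0534
P(M5 | oversize) = 0.02324/0.14234 ≈ 0.1633
P(M1 | oversize) = 0.033/0.14234 ≈ 0.2318
P(M2 | oversize) = 0.0625/0.14234 ≈ 0.4391
(Check: 0.1124+0.0534+0.1633+0.2318+0.4391 = 1.0000.)

M4 0.1124, M3 0.0534, M5 0.1633, M1 0.2318, M2 0.4391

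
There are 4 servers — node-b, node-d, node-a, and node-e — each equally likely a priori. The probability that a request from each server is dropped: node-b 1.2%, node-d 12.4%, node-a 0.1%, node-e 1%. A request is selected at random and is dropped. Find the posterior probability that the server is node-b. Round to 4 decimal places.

With a uniform prior (1/4 each), posterior ∝ likelihood:
  node-b: 0.012
  node-d: 0.124
  node-a: 0.001
  node-e: 0.01
Normalizing constant = 0.147.
P(node-b | evidence) = 0.012 / 0.147 ≈ 0.0816.

0.0816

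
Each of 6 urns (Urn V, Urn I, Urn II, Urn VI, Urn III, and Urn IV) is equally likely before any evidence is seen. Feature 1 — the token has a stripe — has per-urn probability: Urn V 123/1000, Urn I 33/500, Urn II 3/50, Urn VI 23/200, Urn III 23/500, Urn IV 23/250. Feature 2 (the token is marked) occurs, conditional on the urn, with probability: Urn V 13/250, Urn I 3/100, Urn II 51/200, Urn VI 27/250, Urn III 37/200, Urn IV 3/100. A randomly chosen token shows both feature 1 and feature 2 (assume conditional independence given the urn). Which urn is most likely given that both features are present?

Urn II

With a uniform prior (1/6 each), posterior ∝ likelihood:
  Urn V: 0.123 × 0.052 = 0.006396
  Urn I: 0.066 × 0.03 = 0.00198
  Urn II: 0.06 × 0.255 = 0.0153
  Urn VI: 0.115 × 0.108 = 0.01242
  Urn III: 0.046 × 0.185 = 0.00851
  Urn IV: 0.092 × 0.03 = 0.00276
Normalizing constant = 0.047366.
Largest term belongs to Urn II, so Urn II is most probable.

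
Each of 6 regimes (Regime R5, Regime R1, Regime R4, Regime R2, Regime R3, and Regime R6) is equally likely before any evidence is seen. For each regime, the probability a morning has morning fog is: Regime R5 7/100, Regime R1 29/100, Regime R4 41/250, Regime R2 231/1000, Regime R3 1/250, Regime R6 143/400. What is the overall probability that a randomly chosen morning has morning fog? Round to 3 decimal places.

With a uniform prior (1/6 each), posterior ∝ likelihood:
  Regime R5: 0.07
  Regime R1: 0.29
  Regime R4: 0.164
  Regime R2: 0.231
  Regime R3: 0.004
  Regime R6: 0.3575
P(fog) = (1/6) × (0.07 + 0.29 + 0.164 + 0.231 + 0.004 + 0.3575) = 1.1165/6 ≈ 0.186.

0.186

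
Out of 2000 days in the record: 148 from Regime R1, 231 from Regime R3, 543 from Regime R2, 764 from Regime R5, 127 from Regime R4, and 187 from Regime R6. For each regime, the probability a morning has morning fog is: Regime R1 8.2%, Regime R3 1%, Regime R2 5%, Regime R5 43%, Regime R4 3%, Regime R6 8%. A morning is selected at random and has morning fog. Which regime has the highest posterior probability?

Prior × likelihood for each hypothesis:
  Regime R1: 0.074 × 0.082 = 0.006068
  Regime R3: 0.1155 × 0.01 = 0.001155
  Regime R2: 0.2715 × 0.05 = 0.013575
  Regime R5: 0.382 × 0.43 = 0.16426
  Regime R4: 0.0635 × 0.03 = 0.001905
  Regime R6: 0.0935 × 0.08 = 0.00748
Normalizing constant = 0.194443.
Largest term belongs to Regime R5, so Regime R5 is most probable.

Regime R5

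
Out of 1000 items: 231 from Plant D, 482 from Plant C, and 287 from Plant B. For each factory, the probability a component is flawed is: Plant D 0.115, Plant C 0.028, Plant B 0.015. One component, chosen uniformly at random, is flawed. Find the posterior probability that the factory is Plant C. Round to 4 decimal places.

Compute prior × likelihood for every hypothesis:
  Plant D: 0.231 × 0.115 = 0.026565
  Plant C: 0.482 × 0.028 = 0.013496
  Plant B: 0.287 × 0.015 = 0.004305
Normalizing constant = 0.044366.
P(Plant C | evidence) = 0.013496 / 0.044366 ≈ 0.3042.

0.3042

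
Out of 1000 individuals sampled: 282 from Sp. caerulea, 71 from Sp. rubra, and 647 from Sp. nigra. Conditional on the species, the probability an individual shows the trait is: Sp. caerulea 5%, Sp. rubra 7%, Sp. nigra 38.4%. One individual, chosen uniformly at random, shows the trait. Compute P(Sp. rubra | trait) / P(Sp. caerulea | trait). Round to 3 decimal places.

Compute prior × likelihood for every hypothesis:
  Sp. caerulea: 0.282 × 0.05 = 0.0141
  Sp. rubra: 0.071 × 0.07 = 0.00497
  Sp. nigra: 0.647 × 0.384 = 0.248448
Normalizing constant = 0.267518.
The ratio is 0.00497 / 0.0141 (the normalizer cancels) = 0.352.

0.352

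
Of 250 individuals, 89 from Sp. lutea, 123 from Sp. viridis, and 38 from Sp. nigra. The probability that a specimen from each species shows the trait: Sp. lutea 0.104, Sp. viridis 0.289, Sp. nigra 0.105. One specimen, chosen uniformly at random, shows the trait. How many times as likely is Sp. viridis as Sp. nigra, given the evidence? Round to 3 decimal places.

8.909

Compute prior × likelihood for every hypothesis:
  Sp. lutea: 0.356 × 0.104 = 0.037024
  Sp. viridis: 0.492 × 0.289 = 0.142188
  Sp. nigra: 0.152 × 0.105 = 0.01596
Total = 0.195172.
The ratio is 0.142188 / 0.01596 (the normalizer cancels) = 8.909.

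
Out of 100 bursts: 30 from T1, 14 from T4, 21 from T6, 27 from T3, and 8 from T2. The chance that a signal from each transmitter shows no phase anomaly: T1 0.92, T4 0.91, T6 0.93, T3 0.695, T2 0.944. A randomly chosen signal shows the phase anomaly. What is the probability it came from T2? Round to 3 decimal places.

0.032

Taking complements, P(anomaly | each) = T1 0.08, T4 0.09, T6 0.07, T3 0.305, T2 0.056.
Prior × likelihood for each hypothesis:
  T1: 0.3 × 0.08 = 0.024
  T4: 0.14 × 0.09 = 0.0126
  T6: 0.21 × 0.07 = 0.0147
  T3: 0.27 × 0.305 = 0.08235
  T2: 0.08 × 0.056 = 0.00448
Total = 0.13813.
P(T2 | evidence) = 0.00448 / 0.13813 ≈ 0.032.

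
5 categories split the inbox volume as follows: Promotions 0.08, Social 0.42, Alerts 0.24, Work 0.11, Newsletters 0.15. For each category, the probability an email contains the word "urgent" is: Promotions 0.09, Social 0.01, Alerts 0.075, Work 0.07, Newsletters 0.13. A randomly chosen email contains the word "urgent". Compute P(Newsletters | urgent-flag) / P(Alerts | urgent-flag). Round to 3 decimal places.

By Bayes' rule, posterior ∝ prior × likelihood:
  Promotions: 0.08 × 0.09 = 0.0072
  Social: 0.42 × 0.01 = 0.0042
  Alerts: 0.24 × 0.075 = 0.018
  Work: 0.11 × 0.07 = 0.0077
  Newsletters: 0.15 × 0.13 = 0.0195
Total = 0.0566.
The ratio is 0.0195 / 0.018 (the normalizer cancels) = 1.083.

1.083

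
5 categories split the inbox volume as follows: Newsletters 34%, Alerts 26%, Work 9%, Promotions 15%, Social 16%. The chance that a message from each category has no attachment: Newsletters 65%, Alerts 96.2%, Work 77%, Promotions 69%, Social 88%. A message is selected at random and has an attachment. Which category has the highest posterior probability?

Taking complements, P(attachment | each) = Newsletters 0.35, Alerts 0.038, Work 0.23, Promotions 0.31, Social 0.12.
Compute prior × likelihood for every hypothesis:
  Newsletters: 0.34 × 0.35 = 0.119
  Alerts: 0.26 × 0.038 = 0.00988
  Work: 0.09 × 0.23 = 0.0207
  Promotions: 0.15 × 0.31 = 0.0465
  Social: 0.16 × 0.12 = 0.0192
Normalizing constant = 0.21528.
Largest term belongs to Newsletters, so Newsletters is most probable.

Newsletters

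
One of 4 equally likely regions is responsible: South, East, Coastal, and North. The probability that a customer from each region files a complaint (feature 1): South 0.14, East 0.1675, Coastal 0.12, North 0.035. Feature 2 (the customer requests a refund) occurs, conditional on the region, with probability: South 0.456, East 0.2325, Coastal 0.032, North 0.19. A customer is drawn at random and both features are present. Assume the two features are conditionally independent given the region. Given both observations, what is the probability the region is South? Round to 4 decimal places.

0.5636

Since the prior is uniform, the posterior is proportional to the likelihood:
  South: 0.14 × 0.456 = 0.06384
  East: 0.1675 × 0.2325 = 0.03894375
  Coastal: 0.12 × 0.032 = 0.00384
  North: 0.035 × 0.19 = 0.00665
Total = 0.11327375.
P(South | evidence) = 0.06384 / 0.11327375 ≈ 0.5636.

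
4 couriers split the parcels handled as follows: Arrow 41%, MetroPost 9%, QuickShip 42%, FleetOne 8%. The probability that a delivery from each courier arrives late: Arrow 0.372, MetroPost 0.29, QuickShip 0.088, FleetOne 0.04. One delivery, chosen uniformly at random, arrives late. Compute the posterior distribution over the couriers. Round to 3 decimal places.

Prior × likelihood for each hypothesis:
  Arrow: 0.41 × 0.372 = 0.15252
  MetroPost: 0.09 × 0.29 = 0.0261
  QuickShip: 0.42 × 0.088 = 0.03696
  FleetOne: 0.08 × 0.04 = 0.0032
Total = 0.21878.
P(Arrow | late) = 0.15252/0.21878 ≈ 0.697
P(MetroPost | late) = 0.0261/0.21878 ≈ 0.119
P(QuickShip | late) = 0.03696/0.21878 ≈ 0.169
P(FleetOne | late) = 0.0032/0.21878 ≈ 0.015

Arrow 0.697, MetroPost 0.119, QuickShip 0.169, FleetOne 0.015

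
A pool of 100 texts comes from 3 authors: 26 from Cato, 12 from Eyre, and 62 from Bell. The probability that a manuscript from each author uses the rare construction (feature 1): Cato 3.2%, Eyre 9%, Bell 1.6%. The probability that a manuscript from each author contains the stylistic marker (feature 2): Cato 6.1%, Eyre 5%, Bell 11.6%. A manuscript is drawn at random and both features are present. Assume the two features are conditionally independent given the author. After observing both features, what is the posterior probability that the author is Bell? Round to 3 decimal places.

By Bayes' rule, posterior ∝ prior × likelihood:
  Cato: 0.26 × 0.032 × 0.061 = 0.00050752
  Eyre: 0.12 × 0.09 × 0.05 = 0.00054
  Bell: 0.62 × 0.016 × 0.116 = 0.00115072
Normalizing constant = 0.00219824.
P(Bell | evidence) = 0.00115072 / 0.00219824 ≈ 0.523.

0.523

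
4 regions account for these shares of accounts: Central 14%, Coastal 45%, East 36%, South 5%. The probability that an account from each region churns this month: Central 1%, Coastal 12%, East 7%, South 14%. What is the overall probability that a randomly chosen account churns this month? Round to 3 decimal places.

0.088

Prior × likelihood for each hypothesis:
  Central: 0.14 × 0.01 = 0.0014
  Coastal: 0.45 × 0.12 = 0.054
  East: 0.36 × 0.07 = 0.0252
  South: 0.05 × 0.14 = 0.007
P(churn) = 0.0014 + 0.054 + 0.0252 + 0.007 = 0.0876 → 0.088.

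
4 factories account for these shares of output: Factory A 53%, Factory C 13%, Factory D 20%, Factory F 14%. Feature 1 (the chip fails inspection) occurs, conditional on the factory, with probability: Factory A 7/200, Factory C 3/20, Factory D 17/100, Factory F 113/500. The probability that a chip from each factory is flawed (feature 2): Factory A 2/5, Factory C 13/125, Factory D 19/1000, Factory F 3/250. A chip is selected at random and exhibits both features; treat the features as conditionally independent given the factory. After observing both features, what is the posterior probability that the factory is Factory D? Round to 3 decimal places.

0.062

Unnormalized posteriors (prior × likelihood):
  Factory A: 0.53 × 0.035 × 0.4 = 0.00742
  Factory C: 0.13 × 0.15 × 0.104 = 0.002028
  Factory D: 0.2 × 0.17 × 0.019 = 0.000646
  Factory F: 0.14 × 0.226 × 0.012 = 0.00037968
Normalizing constant = 0.01047368.
P(Factory D | evidence) = 0.000646 / 0.01047368 ≈ 0.062.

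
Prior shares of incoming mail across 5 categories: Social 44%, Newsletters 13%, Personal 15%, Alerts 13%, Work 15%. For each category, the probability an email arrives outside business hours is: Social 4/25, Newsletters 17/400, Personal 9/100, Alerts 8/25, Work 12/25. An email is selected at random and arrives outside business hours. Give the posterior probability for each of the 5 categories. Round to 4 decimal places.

Social 0.3468, Newsletters 0.0272, Personal 0.0665, Alerts 0.2049, Work 0.3546

Prior × likelihood for each hypothesis:
  Social: 0.44 × 0.16 = 0.0704
  Newsletters: 0.13 × 0.0425 = 0.005525
  Personal: 0.15 × 0.09 = 0.0135
  Alerts: 0.13 × 0.32 = 0.0416
  Work: 0.15 × 0.48 = 0.072
Total = 0.203025.
P(Social | off-hours) = 0.0704/0.203025 ≈ 0.3468
P(Newsletters | off-hours) = 0.005525/0.203025 ≈ 0.0272
P(Personal | off-hours) = 0.0135/0.203025 ≈ 0.0665
P(Alerts | off-hours) = 0.0416/0.203025 ≈ 0.2049
P(Work | off-hours) = 0.072/0.203025 ≈ 0.3546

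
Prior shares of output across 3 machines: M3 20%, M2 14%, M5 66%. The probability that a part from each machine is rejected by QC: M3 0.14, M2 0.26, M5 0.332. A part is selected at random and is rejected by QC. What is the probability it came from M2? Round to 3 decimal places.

0.128

Compute prior × likelihood for every hypothesis:
  M3: 0.2 × 0.14 = 0.028
  M2: 0.14 × 0.26 = 0.0364
  M5: 0.66 × 0.332 = 0.21912
Sum = 0.28352.
P(M2 | evidence) = 0.0364 / 0.28352 ≈ 0.128.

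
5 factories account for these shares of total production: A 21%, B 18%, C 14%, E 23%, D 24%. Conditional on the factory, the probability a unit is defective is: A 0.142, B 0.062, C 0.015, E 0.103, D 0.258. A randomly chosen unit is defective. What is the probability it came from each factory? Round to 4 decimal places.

Unnormalized posteriors (prior × likelihood):
  A: 0.21 × 0.142 = 0.02982
  B: 0.18 × 0.062 = 0.01116
  C: 0.14 × 0.015 = 0.0021
  E: 0.23 × 0.103 = 0.02369
  D: 0.24 × 0.258 = 0.06192
Normalizing constant = 0.12869.
P(A | defective) = 0.02982/0.12869 ≈ 0.2317
P(B | defective) = 0.01116/0.12869 ≈ 0.0867
P(C | defective) = 0.0021/0.12869 ≈ 0.0163
P(E | defective) = 0.02369/0.12869 ≈ 0.1841
P(D | defective) = 0.06192/0.12869 ≈ 0.4812

A 0.2317, B 0.0867, C 0.0163, E 0.1841, D 0.4812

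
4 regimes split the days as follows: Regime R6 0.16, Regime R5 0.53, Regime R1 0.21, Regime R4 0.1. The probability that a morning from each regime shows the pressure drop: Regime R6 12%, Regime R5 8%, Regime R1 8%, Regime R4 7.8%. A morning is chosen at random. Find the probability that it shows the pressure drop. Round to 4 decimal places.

0.0862

Unnormalized posteriors (prior × likelihood):
  Regime R6: 0.16 × 0.12 = 0.0192
  Regime R5: 0.53 × 0.08 = 0.0424
  Regime R1: 0.21 × 0.08 = 0.0168
  Regime R4: 0.1 × 0.078 = 0.0078
P(drop) = 0.0192 + 0.0424 + 0.0168 + 0.0078 = 0.0862 → 0.0862.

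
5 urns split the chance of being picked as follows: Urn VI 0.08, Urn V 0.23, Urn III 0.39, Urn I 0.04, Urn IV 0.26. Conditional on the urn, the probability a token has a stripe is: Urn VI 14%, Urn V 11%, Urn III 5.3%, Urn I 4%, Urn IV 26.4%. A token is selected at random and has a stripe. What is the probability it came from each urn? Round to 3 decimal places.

Urn VI 0.088, Urn V 0.199, Urn III 0.162, Urn I 0.013, Urn IV 0.539

Unnormalized posteriors (prior × likelihood):
  Urn VI: 0.08 × 0.14 = 0.0112
  Urn V: 0.23 × 0.11 = 0.0253
  Urn III: 0.39 × 0.053 = 0.02067
  Urn I: 0.04 × 0.04 = 0.0016
  Urn IV: 0.26 × 0.264 = 0.06864
Normalizing constant = 0.12741.
P(Urn VI | striped) = 0.0112/0.12741 ≈ 0.088
P(Urn V | striped) = 0.0253/0.12741 ≈ 0.199
P(Urn III | striped) = 0.02067/0.12741 ≈ 0.162
P(Urn I | striped) = 0.0016/0.12741 ≈ 0.013
P(Urn IV | striped) = 0.06864/0.12741 ≈ 0.539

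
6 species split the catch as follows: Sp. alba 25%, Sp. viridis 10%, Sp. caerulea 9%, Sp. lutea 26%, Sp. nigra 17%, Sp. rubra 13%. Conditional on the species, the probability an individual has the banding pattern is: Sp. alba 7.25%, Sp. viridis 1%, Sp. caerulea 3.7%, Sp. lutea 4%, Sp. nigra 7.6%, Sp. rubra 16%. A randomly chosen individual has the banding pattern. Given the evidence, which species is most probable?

Sp. rubra

Unnormalized posteriors (prior × likelihood):
  Sp. alba: 0.25 × 0.0725 = 0.018125
  Sp. viridis: 0.1 × 0.01 = 0.001
  Sp. caerulea: 0.09 × 0.037 = 0.00333
  Sp. lutea: 0.26 × 0.04 = 0.0104
  Sp. nigra: 0.17 × 0.076 = 0.01292
  Sp. rubra: 0.13 × 0.16 = 0.0208
Normalizing constant = 0.066575.
Largest term belongs to Sp. rubra, so Sp. rubra is most probable.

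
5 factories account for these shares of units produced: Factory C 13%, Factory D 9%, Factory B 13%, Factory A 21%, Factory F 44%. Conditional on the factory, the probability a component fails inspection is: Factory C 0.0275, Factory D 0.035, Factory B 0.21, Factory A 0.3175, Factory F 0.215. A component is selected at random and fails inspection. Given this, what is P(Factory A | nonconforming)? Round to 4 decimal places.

Compute prior × likelihood for every hypothesis:
  Factory C: 0.13 × 0.0275 = 0.003575
  Factory D: 0.09 × 0.035 = 0.00315
  Factory B: 0.13 × 0.21 = 0.0273
  Factory A: 0.21 × 0.3175 = 0.066675
  Factory F: 0.44 × 0.215 = 0.0946
Total = 0.1953.
P(Factory A | evidence) = 0.066675 / 0.1953 ≈ 0.3414.

0.3414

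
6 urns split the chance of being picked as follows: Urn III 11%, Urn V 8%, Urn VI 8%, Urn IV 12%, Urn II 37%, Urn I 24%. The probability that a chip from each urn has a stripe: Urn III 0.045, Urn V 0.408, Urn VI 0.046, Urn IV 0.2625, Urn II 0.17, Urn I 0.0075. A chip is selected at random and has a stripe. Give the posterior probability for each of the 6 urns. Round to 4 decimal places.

By Bayes' rule, posterior ∝ prior × likelihood:
  Urn III: 0.11 × 0.045 = 0.00495
  Urn V: 0.08 × 0.408 = 0.03264
  Urn VI: 0.08 × 0.046 = 0.00368
  Urn IV: 0.12 × 0.2625 = 0.0315
  Urn II: 0.37 × 0.17 = 0.0629
  Urn I: 0.24 × 0.0075 = 0.0018
Normalizing constant = 0.13747.
P(Urn III | striped) = 0.00495/0.13747 ≈ 0.0360
P(Urn V | striped) = 0.03264/0.13747 ≈ 0.2374
P(Urn VI | striped) = 0.00368/0.13747 ≈ 0.0268
P(Urn IV | striped) = 0.0315/0.13747 ≈ 0.2291
P(Urn II | striped) = 0.0629/0.13747 ≈ 0.4576
P(Urn I | striped) = 0.0018/0.13747 ≈ 0.0131

Urn III 0.0360, Urn V 0.2374, Urn VI 0.0268, Urn IV 0.2291, Urn II 0.4576, Urn I 0.0131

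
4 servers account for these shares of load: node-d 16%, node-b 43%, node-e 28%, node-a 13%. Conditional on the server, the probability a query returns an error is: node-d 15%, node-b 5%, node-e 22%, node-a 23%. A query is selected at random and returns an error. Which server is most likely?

Compute prior × likelihood for every hypothesis:
  node-d: 0.16 × 0.15 = 0.024
  node-b: 0.43 × 0.05 = 0.0215
  node-e: 0.28 × 0.22 = 0.0616
  node-a: 0.13 × 0.23 = 0.0299
Sum = 0.137.
Largest term belongs to node-e, so node-e is most probable.

node-e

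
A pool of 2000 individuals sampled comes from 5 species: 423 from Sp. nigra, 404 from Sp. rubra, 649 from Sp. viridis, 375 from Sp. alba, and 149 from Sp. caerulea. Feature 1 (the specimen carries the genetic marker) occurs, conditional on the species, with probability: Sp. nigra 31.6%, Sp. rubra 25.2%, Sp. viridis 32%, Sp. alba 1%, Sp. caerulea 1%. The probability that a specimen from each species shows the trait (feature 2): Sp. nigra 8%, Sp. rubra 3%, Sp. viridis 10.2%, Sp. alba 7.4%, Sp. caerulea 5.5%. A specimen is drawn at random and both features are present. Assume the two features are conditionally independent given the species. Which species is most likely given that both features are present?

Unnormalized posteriors (prior × likelihood):
  Sp. nigra: 0.2115 × 0.316 × 0.08 = 0.00534672
  Sp. rubra: 0.202 × 0.252 × 0.03 = 0.00152712
  Sp. viridis: 0.3245 × 0.32 × 0.102 = 0.01059168
  Sp. alba: 0.1875 × 0.01 × 0.074 = 0.00013875
  Sp. caerulea: 0.0745 × 0.01 × 0.055 = 0.000040975
Sum = 0.017645245.
Largest term belongs to Sp. viridis, so Sp. viridis is most probable.

Sp. viridis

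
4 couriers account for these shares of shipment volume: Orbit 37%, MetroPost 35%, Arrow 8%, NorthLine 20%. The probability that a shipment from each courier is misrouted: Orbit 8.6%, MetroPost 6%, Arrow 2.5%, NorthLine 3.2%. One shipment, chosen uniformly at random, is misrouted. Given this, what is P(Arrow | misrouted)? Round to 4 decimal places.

By Bayes' rule, posterior ∝ prior × likelihood:
  Orbit: 0.37 × 0.086 = 0.03182
  MetroPost: 0.35 × 0.06 = 0.021
  Arrow: 0.08 × 0.025 = 0.002
  NorthLine: 0.2 × 0.032 = 0.0064
Total = 0.06122.
P(Arrow | evidence) = 0.002 / 0.06122 ≈ 0.0327.

0.0327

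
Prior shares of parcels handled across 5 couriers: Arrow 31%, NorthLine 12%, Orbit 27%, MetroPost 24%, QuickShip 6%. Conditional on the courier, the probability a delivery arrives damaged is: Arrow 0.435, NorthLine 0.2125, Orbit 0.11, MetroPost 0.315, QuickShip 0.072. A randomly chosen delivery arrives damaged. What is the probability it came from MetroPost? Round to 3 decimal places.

Compute prior × likelihood for every hypothesis:
  Arrow: 0.31 × 0.435 = 0.13485
  NorthLine: 0.12 × 0.2125 = 0.0255
  Orbit: 0.27 × 0.11 = 0.0297
  MetroPost: 0.24 × 0.315 = 0.0756
  QuickShip: 0.06 × 0.072 = 0.00432
Normalizing constant = 0.26997.
P(MetroPost | evidence) = 0.0756 / 0.26997 ≈ 0.280.

0.280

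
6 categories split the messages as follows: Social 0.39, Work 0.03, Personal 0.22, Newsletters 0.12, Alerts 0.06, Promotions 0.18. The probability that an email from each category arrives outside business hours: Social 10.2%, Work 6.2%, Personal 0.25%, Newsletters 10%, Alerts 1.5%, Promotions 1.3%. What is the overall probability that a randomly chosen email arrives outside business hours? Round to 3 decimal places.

Unnormalized posteriors (prior × likelihood):
  Social: 0.39 × 0.102 = 0.03978
  Work: 0.03 × 0.062 = 0.00186
  Personal: 0.22 × 0.0025 = 0.00055
  Newsletters: 0.12 × 0.1 = 0.012
  Alerts: 0.06 × 0.015 = 0.0009
  Promotions: 0.18 × 0.013 = 0.00234
P(off-hours) = 0.03978 + 0.00186 + 0.00055 + 0.012 + 0.0009 + 0.00234 = 0.05743 → 0.057.

0.057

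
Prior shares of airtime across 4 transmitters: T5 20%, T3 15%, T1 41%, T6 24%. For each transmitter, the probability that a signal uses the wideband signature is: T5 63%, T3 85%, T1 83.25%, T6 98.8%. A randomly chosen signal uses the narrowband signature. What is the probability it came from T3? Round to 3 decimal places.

0.134

Taking complements, P(narrowband | each) = T5 0.37, T3 0.15, T1 0.1675, T6 0.012.
Unnormalized posteriors (prior × likelihood):
  T5: 0.2 × 0.37 = 0.074
  T3: 0.15 × 0.15 = 0.0225
  T1: 0.41 × 0.1675 = 0.068675
  T6: 0.24 × 0.012 = 0.00288
Sum = 0.168055.
P(T3 | evidence) = 0.0225 / 0.168055 ≈ 0.134.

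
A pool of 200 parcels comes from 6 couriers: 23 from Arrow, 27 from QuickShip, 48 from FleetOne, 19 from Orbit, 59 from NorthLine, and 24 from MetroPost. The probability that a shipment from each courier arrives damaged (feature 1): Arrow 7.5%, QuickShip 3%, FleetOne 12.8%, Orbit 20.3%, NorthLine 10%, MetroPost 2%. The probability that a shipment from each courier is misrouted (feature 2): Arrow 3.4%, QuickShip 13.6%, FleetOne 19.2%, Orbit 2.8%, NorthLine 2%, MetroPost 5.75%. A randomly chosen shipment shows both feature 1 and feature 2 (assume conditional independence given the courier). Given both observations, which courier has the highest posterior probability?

Compute prior × likelihood for every hypothesis:
  Arrow: 0.115 × 0.075 × 0.034 = 0.00029325
  QuickShip: 0.135 × 0.03 × 0.136 = 0.0005508
  FleetOne: 0.24 × 0.128 × 0.192 = 0.00589824
  Orbit: 0.095 × 0.203 × 0.028 = 0.00053998
  NorthLine: 0.295 × 0.1 × 0.02 = 0.00059
  MetroPost: 0.12 × 0.02 × 0.0575 = 0.000138
Sum = 0.00801027.
Largest term belongs to FleetOne, so FleetOne is most probable.

FleetOne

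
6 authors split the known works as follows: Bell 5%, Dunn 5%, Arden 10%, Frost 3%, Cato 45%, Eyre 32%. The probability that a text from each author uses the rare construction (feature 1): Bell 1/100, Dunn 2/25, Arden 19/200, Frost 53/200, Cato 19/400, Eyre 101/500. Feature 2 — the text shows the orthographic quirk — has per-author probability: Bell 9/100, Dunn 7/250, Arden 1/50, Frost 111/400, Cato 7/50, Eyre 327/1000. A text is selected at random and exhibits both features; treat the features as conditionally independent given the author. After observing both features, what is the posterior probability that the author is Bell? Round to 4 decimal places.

Compute prior × likelihood for every hypothesis:
  Bell: 0.05 × 0.01 × 0.09 = 0.000045
  Dunn: 0.05 × 0.08 × 0.028 = 0.000112
  Arden: 0.1 × 0.095 × 0.02 = 0.00019
  Frost: 0.03 × 0.265 × 0.2775 = 0.002206125
  Cato: 0.45 × 0.0475 × 0.14 = 0.0029925
  Eyre: 0.32 × 0.202 × 0.327 = 0.02113728
Normalizing constant = 0.026682905.
P(Bell | evidence) = 0.000045 / 0.026682905 ≈ 0.0017.

0.0017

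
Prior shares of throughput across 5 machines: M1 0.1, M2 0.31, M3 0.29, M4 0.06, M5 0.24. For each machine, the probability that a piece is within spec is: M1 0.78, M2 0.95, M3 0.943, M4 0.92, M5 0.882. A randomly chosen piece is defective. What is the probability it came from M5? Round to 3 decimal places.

Taking complements, P(defective | each) = M1 0.22, M2 0.05, M3 0.057, M4 0.08, M5 0.118.
Unnormalized posteriors (prior × likelihood):
  M1: 0.1 × 0.22 = 0.022
  M2: 0.31 × 0.05 = 0.0155
  M3: 0.29 × 0.057 = 0.01653
  M4: 0.06 × 0.08 = 0.0048
  M5: 0.24 × 0.118 = 0.02832
Total = 0.08715.
P(M5 | evidence) = 0.02832 / 0.08715 ≈ 0.325.

0.325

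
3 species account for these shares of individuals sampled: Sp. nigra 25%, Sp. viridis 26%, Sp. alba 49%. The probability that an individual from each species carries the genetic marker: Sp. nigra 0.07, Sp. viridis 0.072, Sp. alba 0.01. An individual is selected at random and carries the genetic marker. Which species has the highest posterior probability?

Sp. viridis

By Bayes' rule, posterior ∝ prior × likelihood:
  Sp. nigra: 0.25 × 0.07 = 0.0175
  Sp. viridis: 0.26 × 0.072 = 0.01872
  Sp. alba: 0.49 × 0.01 = 0.0049
Total = 0.04112.
Largest term belongs to Sp. viridis, so Sp. viridis is most probable.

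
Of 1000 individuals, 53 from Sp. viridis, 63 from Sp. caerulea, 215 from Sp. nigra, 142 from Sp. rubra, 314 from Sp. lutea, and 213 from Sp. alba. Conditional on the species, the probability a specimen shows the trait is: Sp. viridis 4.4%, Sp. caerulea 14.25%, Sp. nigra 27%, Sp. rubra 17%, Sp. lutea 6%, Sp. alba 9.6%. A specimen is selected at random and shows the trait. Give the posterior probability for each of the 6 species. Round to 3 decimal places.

Sp. viridis 0.018, Sp. caerulea 0.068, Sp. nigra 0.437, Sp. rubra 0.182, Sp. lutea 0.142, Sp. alba 0.154

By Bayes' rule, posterior ∝ prior × likelihood:
  Sp. viridis: 0.053 × 0.044 = 0.002332
  Sp. caerulea: 0.063 × 0.1425 = 0.0089775
  Sp. nigra: 0.215 × 0.27 = 0.05805
  Sp. rubra: 0.142 × 0.17 = 0.02414
  Sp. lutea: 0.314 × 0.06 = 0.01884
  Sp. alba: 0.213 × 0.096 = 0.020448
Sum = 0.1327875.
P(Sp. viridis | trait) = 0.002332/0.1327875 ≈ 0.018
P(Sp. caerulea | trait) = 0.0089775/0.1327875 ≈ 0.068
P(Sp. nigra | trait) = 0.05805/0.1327875 ≈ 0.437
P(Sp. rubra | trait) = 0.02414/0.1327875 ≈ 0.182
P(Sp. lutea | trait) = 0.01884/0.1327875 ≈ 0.142
P(Sp. alba | trait) = 0.020448/0.1327875 ≈ 0.154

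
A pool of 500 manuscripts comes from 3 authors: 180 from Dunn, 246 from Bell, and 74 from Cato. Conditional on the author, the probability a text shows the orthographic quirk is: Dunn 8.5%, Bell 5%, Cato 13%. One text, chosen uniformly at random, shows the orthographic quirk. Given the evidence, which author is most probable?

Dunn

Unnormalized posteriors (prior × likelihood):
  Dunn: 0.36 × 0.085 = 0.0306
  Bell: 0.492 × 0.05 = 0.0246
  Cato: 0.148 × 0.13 = 0.01924
Total = 0.07444.
Largest term belongs to Dunn, so Dunn is most probable.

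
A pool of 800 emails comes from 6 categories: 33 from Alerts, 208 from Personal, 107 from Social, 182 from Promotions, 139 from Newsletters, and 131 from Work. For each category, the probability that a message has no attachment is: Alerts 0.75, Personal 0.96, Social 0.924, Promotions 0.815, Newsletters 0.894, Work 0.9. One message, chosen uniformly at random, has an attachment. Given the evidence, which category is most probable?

Taking complements, P(attachment | each) = Alerts 0.25, Personal 0.04, Social 0.076, Promotions 0.185, Newsletters 0.106, Work 0.1.
Prior × likelihood for each hypothesis:
  Alerts: 0.04125 × 0.25 = 0.0103125
  Personal: 0.26 × 0.04 = 0.0104
  Social: 0.13375 × 0.076 = 0.010165
  Promotions: 0.2275 × 0.185 = 0.0420875
  Newsletters: 0.17375 × 0.106 = 0.0184175
  Work: 0.16375 × 0.1 = 0.016375
Normalizing constant = 0.1077575.
Largest term belongs to Promotions, so Promotions is most probable.

Promotions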